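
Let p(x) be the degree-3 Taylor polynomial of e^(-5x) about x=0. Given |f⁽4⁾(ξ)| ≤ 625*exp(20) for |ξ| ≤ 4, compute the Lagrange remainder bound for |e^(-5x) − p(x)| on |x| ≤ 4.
20000*exp(20)/3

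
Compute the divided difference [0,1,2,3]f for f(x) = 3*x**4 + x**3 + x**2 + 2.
19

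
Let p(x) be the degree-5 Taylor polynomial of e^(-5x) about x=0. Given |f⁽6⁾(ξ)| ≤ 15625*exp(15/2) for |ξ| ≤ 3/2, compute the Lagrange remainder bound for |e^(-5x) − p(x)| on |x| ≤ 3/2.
253125*exp(15/2)/1024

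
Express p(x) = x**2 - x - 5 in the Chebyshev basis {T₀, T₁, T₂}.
(-9/2)T₀ - T₁ + (1/2)T₂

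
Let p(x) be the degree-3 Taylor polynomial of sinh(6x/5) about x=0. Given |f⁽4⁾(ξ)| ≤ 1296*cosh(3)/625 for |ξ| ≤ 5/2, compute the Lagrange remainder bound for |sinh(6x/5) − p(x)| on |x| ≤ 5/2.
27*cosh(3)/8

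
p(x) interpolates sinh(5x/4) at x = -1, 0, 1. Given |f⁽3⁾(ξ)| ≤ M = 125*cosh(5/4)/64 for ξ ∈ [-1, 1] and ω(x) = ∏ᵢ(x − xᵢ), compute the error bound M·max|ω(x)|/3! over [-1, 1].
125*sqrt(3)*cosh(5/4)/1728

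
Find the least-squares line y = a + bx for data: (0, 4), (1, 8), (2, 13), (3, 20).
a = 33/10, b = 53/10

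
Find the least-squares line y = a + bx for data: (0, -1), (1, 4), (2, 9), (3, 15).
a = -6/5, b = 53/10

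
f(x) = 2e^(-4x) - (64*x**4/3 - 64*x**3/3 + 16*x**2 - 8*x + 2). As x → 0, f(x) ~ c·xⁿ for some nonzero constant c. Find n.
5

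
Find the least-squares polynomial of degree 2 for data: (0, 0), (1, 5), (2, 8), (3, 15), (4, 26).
24/35 + (57/35)x + (8/7)x²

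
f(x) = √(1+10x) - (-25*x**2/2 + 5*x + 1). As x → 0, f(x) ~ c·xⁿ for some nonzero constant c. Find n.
3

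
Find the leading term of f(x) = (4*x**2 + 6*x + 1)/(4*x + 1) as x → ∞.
x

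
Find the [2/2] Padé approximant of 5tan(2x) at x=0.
10*x/(1 - 4*x**2/3)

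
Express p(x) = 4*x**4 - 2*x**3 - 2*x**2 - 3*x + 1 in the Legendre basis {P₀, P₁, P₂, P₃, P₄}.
(17/15)P₀ + (-21/5)P₁ + (20/21)P₂ + (-4/5)P₃ + (32/35)P₄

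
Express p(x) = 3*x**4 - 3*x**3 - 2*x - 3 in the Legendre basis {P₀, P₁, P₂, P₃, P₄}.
(-12/5)P₀ + (-19/5)P₁ + (12/7)P₂ + (-6/5)P₃ + (24/35)P₄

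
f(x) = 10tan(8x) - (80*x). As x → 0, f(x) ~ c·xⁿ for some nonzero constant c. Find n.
3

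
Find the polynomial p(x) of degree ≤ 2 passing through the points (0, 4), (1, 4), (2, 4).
4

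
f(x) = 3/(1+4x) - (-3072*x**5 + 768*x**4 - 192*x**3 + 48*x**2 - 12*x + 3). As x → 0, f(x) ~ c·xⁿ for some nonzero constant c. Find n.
6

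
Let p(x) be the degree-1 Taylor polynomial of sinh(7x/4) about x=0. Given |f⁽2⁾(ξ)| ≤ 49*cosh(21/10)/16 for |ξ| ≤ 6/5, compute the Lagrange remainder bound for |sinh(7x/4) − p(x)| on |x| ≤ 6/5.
441*cosh(21/10)/200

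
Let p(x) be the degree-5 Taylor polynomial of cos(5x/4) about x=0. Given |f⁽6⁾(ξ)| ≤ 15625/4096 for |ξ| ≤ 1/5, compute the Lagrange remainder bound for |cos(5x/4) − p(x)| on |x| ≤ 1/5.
1/2949120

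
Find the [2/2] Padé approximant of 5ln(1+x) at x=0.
5*x*(x + 2)/(2*(x**2/6 + x + 1))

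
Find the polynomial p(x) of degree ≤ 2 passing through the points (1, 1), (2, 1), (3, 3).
x**2 - 3*x + 3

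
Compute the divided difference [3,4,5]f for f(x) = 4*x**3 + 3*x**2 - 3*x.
51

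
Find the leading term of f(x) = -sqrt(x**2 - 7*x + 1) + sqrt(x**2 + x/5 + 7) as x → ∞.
18/5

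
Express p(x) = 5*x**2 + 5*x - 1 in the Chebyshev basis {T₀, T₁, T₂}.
(3/2)T₀ + (5)T₁ + (5/2)T₂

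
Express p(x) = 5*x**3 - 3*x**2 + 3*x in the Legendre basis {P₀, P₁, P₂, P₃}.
-P₀ + (6)P₁ + (-2)P₂ + (2)P₃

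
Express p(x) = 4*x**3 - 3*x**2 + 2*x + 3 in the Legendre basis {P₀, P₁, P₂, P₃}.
(2)P₀ + (22/5)P₁ + (-2)P₂ + (8/5)P₃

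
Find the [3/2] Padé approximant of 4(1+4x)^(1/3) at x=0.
(1792*x**3/405 + 448*x**2/15 + 112*x/5 + 4)/(32*x**2/9 + 64*x/15 + 1)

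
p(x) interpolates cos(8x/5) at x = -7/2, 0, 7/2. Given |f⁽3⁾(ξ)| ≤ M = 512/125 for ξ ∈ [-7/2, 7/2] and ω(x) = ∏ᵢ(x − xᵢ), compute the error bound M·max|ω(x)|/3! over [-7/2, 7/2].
21952*sqrt(3)/3375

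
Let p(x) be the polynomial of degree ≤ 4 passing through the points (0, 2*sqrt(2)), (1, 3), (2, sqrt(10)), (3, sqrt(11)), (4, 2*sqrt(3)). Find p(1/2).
-35*sqrt(10)/64 - 5*sqrt(3)/64 + 7*sqrt(11)/32 + 35*sqrt(2)/64 + 105/32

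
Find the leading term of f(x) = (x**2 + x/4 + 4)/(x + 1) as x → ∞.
x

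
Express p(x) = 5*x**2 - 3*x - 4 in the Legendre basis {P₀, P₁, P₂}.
(-7/3)P₀ + (-3)P₁ + (10/3)P₂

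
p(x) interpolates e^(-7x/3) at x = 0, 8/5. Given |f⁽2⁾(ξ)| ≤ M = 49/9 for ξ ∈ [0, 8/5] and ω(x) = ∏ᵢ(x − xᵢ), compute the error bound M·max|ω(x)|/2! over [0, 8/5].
392/225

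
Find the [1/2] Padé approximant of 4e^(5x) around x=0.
(20*x/3 + 4)/(25*x**2/6 - 10*x/3 + 1)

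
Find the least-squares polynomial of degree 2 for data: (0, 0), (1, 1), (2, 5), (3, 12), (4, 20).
-6/35 + (17/70)x + (17/14)x²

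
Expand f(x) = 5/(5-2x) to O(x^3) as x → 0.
1 + 2*x/5 + 4*x**2/25 + O(x**3)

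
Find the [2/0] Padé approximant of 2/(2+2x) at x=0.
x**2 - x + 1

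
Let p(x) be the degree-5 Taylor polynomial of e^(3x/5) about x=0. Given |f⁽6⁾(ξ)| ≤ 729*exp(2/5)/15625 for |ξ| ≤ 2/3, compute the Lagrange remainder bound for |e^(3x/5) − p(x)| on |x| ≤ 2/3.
4*exp(2/5)/703125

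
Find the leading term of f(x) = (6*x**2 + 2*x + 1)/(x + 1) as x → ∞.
6*x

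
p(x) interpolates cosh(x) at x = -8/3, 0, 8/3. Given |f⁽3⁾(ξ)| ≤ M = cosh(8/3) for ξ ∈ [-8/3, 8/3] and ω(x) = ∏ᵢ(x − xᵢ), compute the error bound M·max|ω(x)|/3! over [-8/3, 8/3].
512*sqrt(3)*cosh(8/3)/729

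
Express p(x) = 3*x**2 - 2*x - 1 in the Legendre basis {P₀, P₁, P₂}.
(-2)P₁ + (2)P₂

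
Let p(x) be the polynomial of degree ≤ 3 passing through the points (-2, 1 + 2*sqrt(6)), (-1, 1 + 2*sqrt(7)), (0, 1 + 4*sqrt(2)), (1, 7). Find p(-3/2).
-5*sqrt(2)/4 + 11/8 + 5*sqrt(6)/8 + 15*sqrt(7)/8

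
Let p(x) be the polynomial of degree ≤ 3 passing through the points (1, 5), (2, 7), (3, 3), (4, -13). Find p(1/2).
29/8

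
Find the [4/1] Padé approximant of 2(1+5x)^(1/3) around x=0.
(1250*x**4/243 - 400*x**3/81 + 20*x**2/3 + 32*x/3 + 2)/(11*x/3 + 1)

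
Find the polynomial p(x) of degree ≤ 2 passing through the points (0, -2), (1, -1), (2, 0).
x - 2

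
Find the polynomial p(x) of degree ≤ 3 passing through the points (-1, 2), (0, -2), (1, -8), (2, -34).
-3*x**3 - x**2 - 2*x - 2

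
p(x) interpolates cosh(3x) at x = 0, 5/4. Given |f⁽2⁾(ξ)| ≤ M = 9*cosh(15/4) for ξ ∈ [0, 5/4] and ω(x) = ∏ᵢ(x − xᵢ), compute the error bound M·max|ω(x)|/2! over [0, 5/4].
225*cosh(15/4)/128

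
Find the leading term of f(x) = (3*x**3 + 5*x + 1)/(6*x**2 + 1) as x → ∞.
x/2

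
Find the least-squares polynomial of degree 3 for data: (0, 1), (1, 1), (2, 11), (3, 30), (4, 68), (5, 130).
13/18 + (-211/756)x + (149/252)x² + (25/27)x³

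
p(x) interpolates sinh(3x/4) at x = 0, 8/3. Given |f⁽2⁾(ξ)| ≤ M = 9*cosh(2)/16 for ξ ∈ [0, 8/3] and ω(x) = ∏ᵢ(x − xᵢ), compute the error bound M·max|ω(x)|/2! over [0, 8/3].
cosh(2)/2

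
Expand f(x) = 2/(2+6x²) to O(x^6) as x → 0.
1 - 3*x**2 + 9*x**4 + O(x**6)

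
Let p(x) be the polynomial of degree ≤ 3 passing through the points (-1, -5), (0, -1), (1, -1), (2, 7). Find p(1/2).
-5/4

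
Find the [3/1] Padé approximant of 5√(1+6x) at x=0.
(-135*x**3/8 + 135*x**2/4 + 135*x/4 + 5)/(15*x/4 + 1)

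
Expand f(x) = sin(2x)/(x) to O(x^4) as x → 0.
2 - 4*x**2/3 + O(x**4)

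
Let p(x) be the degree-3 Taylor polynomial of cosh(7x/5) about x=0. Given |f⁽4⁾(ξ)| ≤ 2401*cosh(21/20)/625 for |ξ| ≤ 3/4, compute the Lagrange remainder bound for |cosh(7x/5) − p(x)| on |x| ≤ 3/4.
64827*cosh(21/20)/1280000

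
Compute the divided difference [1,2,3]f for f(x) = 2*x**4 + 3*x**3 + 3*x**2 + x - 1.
71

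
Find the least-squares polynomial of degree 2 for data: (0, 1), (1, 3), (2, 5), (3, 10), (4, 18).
47/35 + (-13/70)x + (15/14)x²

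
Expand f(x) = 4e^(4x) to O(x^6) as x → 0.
4 + 16*x + 32*x**2 + 128*x**3/3 + 128*x**4/3 + 512*x**5/15 + O(x**6)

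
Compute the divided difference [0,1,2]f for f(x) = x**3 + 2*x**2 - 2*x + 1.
5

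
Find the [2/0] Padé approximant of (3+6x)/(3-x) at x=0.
7*x**2/9 + 7*x/3 + 1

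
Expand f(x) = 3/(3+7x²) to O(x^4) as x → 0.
1 - 7*x**2/3 + O(x**4)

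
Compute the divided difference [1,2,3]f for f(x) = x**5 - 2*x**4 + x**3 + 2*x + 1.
46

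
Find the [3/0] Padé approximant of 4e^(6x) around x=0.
144*x**3 + 72*x**2 + 24*x + 4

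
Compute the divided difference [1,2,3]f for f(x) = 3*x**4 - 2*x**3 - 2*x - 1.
63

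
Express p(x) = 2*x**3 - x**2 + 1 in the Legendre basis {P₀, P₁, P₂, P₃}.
(2/3)P₀ + (6/5)P₁ + (-2/3)P₂ + (4/5)P₃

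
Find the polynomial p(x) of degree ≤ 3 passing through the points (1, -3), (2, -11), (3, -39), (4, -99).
-2*x**3 + 2*x**2 - 3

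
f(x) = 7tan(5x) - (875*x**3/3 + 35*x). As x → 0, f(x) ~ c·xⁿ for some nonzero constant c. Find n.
5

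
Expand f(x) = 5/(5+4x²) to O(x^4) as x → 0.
1 - 4*x**2/5 + O(x**4)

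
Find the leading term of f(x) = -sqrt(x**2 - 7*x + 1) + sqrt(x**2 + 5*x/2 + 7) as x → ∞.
19/4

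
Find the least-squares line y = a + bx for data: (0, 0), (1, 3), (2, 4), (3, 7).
a = 1/5, b = 11/5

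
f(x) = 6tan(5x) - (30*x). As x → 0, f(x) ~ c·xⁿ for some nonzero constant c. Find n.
3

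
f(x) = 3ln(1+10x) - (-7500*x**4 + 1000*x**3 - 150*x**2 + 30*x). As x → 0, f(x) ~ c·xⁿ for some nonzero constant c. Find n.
5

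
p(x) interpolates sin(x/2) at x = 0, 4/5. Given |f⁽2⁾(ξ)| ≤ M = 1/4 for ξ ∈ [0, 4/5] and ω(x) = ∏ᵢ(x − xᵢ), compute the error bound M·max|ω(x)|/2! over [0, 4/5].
1/50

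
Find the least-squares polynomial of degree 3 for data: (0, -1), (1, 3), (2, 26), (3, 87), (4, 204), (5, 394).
-13/14 + (-3/28)x + (23/28)x² + (3)x³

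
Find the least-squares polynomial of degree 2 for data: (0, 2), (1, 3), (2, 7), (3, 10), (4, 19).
15/7 + (-13/70)x + (15/14)x²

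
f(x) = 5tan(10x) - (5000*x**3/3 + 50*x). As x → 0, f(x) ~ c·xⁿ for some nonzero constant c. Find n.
5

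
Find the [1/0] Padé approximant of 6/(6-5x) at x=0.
5*x/6 + 1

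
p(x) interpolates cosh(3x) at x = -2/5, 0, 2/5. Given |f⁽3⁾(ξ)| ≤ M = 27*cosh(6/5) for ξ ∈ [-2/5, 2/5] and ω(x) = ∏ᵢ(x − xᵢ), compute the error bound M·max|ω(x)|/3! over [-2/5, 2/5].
8*sqrt(3)*cosh(6/5)/125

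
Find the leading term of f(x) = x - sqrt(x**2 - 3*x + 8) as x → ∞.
3/2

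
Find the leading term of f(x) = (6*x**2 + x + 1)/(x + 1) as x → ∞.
6*x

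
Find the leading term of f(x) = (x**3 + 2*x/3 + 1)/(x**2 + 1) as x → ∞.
x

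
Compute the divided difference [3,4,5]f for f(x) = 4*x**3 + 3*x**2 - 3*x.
51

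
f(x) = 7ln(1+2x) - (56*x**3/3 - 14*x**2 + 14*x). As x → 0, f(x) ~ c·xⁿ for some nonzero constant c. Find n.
4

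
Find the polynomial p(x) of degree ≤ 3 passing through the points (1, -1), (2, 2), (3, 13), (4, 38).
x**3 - 2*x**2 + 2*x - 2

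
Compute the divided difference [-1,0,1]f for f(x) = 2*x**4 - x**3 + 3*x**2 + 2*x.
5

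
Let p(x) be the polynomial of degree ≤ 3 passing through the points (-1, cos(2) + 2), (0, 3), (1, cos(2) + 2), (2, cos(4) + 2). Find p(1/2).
cos(2)/2 - cos(4)/16 + 41/16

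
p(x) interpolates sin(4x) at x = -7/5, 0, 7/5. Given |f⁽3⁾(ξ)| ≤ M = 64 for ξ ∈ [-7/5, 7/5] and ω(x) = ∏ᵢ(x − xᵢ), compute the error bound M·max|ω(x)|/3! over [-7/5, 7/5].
21952*sqrt(3)/3375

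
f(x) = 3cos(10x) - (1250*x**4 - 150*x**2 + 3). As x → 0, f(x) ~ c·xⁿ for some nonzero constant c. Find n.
6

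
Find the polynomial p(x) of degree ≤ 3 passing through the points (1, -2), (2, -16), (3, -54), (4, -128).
-2*x**3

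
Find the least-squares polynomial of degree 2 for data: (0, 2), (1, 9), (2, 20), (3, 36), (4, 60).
83/35 + (221/70)x + (39/14)x²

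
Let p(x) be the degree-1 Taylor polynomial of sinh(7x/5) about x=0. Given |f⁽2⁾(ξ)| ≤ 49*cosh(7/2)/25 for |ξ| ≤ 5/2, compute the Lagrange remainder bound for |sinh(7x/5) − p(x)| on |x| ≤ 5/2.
49*cosh(7/2)/8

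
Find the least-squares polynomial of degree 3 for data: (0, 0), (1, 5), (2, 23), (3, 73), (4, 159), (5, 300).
5/42 + (163/252)x + (19/12)x² + (37/18)x³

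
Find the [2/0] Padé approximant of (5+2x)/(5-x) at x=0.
3*x**2/25 + 3*x/5 + 1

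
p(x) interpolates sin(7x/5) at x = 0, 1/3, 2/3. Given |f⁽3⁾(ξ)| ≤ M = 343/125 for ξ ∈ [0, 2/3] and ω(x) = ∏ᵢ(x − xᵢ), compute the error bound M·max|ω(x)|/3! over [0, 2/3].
343*sqrt(3)/91125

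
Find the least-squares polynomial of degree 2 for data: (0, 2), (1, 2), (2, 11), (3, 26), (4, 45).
52/35 + (-11/7)x + (22/7)x²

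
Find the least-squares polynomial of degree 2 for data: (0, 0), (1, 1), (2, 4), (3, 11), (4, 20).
2/35 + (-5/7)x + (10/7)x²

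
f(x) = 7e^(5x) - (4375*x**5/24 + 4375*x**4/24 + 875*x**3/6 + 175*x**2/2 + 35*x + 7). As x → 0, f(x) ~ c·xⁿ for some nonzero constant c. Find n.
6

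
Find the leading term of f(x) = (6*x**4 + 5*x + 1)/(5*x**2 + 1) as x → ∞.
6*x**2/5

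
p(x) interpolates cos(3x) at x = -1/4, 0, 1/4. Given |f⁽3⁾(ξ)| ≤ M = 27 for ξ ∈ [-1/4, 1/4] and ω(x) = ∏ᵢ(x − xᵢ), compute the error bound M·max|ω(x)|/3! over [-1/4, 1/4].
sqrt(3)/64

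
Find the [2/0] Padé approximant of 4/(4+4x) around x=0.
x**2 - x + 1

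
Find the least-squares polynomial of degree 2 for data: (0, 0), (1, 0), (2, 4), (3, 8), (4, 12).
-16/35 + (32/35)x + (4/7)x²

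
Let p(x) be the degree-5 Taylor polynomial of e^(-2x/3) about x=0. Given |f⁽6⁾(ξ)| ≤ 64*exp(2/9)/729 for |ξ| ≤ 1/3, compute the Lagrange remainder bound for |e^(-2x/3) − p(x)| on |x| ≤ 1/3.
4*exp(2/9)/23914845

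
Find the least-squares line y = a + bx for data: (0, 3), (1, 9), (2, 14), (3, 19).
a = 33/10, b = 53/10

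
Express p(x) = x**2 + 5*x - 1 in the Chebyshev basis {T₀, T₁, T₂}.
(-1/2)T₀ + (5)T₁ + (1/2)T₂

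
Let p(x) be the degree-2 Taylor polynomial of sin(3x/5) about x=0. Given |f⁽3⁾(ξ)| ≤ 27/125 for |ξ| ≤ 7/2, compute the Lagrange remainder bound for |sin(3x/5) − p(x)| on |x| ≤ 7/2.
3087/2000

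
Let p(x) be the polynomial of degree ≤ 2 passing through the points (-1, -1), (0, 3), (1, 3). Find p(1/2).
7/2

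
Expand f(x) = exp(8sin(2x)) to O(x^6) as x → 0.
1 + 16*x + 128*x**2 + 672*x**3 + 2560*x**4 + 110624*x**5/15 + O(x**6)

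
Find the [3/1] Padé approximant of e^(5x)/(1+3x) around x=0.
(-20375*x**3/192 - 425*x**2/16 - 465*x/32 + 1)/(1 - 529*x/32)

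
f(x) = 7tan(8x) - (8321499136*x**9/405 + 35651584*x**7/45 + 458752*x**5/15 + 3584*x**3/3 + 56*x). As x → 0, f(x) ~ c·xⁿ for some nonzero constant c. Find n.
11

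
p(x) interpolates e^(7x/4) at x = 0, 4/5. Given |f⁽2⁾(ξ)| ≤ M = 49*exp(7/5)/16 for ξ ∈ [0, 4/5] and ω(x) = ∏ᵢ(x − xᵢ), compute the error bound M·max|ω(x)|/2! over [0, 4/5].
49*exp(7/5)/200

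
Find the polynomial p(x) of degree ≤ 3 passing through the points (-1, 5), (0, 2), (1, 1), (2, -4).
-x**3 + x**2 - x + 2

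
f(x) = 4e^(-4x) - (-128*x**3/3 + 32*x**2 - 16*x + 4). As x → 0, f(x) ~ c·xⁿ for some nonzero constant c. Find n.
4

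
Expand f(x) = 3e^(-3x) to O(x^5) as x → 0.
3 - 9*x + 27*x**2/2 - 27*x**3/2 + 81*x**4/8 + O(x**5)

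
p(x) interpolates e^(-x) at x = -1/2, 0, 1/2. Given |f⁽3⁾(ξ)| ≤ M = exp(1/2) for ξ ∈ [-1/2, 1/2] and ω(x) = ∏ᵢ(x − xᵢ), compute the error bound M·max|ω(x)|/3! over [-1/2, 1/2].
sqrt(3)*exp(1/2)/216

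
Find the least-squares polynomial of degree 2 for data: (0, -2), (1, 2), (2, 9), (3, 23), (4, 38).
-72/35 + (127/70)x + (29/14)x²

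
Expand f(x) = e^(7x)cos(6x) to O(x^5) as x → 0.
1 + 7*x + 13*x**2/2 - 413*x**3/6 - 6887*x**4/24 + O(x**5)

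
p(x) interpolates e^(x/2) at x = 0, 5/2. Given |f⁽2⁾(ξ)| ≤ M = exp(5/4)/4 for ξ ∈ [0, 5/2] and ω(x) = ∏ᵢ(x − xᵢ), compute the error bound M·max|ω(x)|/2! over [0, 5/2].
25*exp(5/4)/128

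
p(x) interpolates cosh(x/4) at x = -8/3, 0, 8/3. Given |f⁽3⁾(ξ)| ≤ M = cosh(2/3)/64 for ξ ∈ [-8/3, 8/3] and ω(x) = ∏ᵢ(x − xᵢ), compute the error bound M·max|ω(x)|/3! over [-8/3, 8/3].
8*sqrt(3)*cosh(2/3)/729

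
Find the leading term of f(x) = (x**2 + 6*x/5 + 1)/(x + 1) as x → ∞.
x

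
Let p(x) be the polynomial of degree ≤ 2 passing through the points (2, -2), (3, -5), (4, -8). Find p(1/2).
5/2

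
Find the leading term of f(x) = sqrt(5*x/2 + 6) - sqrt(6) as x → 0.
5*sqrt(6)*x/24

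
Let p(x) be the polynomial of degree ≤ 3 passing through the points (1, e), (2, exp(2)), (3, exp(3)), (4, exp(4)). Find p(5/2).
e*(-exp(3) - 1 + 9*e + 9*exp(2))/16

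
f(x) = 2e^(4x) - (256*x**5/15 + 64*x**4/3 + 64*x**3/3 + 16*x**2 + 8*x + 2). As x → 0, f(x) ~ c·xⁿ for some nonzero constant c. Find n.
6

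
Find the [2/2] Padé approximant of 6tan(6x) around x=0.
36*x/(1 - 12*x**2)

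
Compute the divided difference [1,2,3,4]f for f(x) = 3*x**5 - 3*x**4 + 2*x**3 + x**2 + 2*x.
167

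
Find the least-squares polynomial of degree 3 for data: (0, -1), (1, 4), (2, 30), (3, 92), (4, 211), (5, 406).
-74/63 + (472/189)x + (17/126)x² + (169/54)x³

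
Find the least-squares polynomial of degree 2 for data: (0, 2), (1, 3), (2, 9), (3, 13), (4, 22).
9/5 + x + x²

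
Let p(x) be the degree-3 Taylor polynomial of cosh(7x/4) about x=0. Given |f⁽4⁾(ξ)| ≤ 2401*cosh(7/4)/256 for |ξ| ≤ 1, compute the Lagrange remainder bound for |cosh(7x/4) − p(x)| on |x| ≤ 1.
2401*cosh(7/4)/6144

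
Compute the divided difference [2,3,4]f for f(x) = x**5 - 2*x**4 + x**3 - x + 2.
184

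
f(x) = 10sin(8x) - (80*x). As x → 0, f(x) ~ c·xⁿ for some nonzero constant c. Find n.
3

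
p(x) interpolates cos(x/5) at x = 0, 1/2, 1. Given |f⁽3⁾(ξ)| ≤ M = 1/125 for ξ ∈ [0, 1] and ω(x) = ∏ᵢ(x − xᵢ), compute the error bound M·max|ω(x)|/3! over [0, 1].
sqrt(3)/27000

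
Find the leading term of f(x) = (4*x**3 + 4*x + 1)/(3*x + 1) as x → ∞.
4*x**2/3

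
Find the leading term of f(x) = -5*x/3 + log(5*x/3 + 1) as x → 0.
-25*x**2/18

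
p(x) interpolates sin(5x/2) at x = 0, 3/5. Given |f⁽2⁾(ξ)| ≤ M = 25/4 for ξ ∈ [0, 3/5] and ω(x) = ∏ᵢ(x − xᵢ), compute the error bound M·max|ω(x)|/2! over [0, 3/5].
9/32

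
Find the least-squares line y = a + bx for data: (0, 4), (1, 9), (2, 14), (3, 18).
a = 21/5, b = 47/10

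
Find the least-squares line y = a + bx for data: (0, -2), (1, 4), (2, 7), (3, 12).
a = -3/2, b = 9/2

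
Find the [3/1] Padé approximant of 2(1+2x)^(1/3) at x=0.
(-16*x**3/81 + 8*x**2/9 + 4*x + 2)/(4*x/3 + 1)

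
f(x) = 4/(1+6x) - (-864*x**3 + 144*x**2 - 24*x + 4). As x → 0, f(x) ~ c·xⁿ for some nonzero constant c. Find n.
4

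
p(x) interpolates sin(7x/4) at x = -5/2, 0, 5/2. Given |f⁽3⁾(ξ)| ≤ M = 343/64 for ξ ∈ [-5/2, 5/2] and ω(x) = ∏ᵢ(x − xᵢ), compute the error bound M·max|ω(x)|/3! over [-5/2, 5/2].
42875*sqrt(3)/13824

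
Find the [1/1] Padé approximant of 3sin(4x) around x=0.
12*x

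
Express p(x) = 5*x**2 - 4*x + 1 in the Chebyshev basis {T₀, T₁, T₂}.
(7/2)T₀ + (-4)T₁ + (5/2)T₂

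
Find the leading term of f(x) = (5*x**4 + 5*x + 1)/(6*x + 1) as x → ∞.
5*x**3/6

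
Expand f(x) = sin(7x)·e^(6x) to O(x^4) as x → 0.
7*x + 42*x**2 + 413*x**3/6 + O(x**4)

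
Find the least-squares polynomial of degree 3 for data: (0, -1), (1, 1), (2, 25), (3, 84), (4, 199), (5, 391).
-83/63 + (40/189)x + (-1/126)x² + (169/54)x³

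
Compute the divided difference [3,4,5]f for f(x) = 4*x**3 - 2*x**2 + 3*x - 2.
46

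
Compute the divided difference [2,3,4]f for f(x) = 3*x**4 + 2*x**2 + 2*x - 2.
167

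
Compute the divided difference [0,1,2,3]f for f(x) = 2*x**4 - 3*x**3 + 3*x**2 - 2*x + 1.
9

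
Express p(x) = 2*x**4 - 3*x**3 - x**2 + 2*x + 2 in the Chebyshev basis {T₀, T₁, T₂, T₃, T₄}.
(9/4)T₀ + (-1/4)T₁ + (1/2)T₂ + (-3/4)T₃ + (1/4)T₄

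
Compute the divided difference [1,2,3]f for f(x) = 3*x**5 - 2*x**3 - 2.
258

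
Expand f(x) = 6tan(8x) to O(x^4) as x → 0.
48*x + 1024*x**3 + O(x**4)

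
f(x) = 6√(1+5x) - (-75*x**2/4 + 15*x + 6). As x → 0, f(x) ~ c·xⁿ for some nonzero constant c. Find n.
3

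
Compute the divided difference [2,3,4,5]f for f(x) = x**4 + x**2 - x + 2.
14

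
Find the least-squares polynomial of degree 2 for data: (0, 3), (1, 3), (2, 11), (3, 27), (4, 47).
93/35 + (-88/35)x + (24/7)x²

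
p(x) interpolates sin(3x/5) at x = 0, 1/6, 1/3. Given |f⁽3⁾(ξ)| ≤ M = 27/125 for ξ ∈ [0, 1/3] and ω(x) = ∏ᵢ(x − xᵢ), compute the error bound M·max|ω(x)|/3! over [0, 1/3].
sqrt(3)/27000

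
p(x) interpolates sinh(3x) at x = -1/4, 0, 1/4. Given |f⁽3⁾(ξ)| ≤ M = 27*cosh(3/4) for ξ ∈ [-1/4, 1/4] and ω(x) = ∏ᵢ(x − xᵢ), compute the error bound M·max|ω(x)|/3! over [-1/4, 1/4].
sqrt(3)*cosh(3/4)/64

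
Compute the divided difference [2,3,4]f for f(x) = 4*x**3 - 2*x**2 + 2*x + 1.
34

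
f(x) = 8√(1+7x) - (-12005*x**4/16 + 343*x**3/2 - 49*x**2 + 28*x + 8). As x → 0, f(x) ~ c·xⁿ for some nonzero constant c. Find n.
5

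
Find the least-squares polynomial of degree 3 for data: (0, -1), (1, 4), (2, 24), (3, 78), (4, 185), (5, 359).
-53/63 + (412/189)x + (-179/252)x² + (317/108)x³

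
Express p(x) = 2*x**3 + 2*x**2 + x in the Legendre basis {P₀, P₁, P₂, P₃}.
(2/3)P₀ + (11/5)P₁ + (4/3)P₂ + (4/5)P₃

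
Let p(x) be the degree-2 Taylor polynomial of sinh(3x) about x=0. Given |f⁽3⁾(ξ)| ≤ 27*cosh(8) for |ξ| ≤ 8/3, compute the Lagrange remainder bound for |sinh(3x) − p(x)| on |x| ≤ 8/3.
256*cosh(8)/3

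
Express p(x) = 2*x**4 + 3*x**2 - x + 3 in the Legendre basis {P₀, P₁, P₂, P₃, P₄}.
(22/5)P₀ - P₁ + (22/7)P₂ + (16/35)P₄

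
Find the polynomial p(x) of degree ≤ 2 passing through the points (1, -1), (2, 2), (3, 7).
x**2 - 2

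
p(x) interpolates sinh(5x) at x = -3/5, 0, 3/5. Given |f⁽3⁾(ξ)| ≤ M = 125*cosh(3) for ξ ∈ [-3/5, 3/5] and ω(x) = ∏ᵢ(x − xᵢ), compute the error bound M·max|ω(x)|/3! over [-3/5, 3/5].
sqrt(3)*cosh(3)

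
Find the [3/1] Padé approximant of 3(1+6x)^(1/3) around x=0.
(-8*x**3 + 12*x**2 + 18*x + 3)/(4*x + 1)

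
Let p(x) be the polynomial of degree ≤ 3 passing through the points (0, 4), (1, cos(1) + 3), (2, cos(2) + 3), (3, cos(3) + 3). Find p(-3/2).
-189*cos(1)/16 + 135*cos(2)/16 - 35*cos(3)/16 + 153/16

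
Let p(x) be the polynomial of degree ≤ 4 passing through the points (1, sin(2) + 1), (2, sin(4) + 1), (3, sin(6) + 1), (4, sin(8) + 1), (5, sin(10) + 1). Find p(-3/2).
-1365*sin(8)/32 + 5005*sin(6)/64 + 1155*sin(10)/128 + 1 + 3003*sin(2)/128 - 2145*sin(4)/32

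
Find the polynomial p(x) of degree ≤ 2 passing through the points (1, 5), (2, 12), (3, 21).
x**2 + 4*x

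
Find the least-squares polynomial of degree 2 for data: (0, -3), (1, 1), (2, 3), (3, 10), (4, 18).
-89/35 + (97/70)x + (13/14)x²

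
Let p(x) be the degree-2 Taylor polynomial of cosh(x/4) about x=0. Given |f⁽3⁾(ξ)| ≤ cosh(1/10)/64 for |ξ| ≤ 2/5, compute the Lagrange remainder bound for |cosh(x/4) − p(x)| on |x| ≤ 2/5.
cosh(1/10)/6000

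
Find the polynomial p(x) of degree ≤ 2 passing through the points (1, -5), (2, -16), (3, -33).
-3*x**2 - 2*x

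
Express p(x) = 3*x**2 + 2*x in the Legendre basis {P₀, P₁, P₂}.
P₀ + (2)P₁ + (2)P₂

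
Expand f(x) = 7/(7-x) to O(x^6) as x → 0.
1 + x/7 + x**2/49 + x**3/343 + x**4/2401 + x**5/16807 + O(x**6)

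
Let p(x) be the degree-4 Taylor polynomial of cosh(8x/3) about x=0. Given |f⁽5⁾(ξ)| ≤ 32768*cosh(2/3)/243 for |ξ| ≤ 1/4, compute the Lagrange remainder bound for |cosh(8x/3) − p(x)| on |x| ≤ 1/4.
4*cosh(2/3)/3645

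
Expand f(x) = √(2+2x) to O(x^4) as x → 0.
sqrt(2) + sqrt(2)*x/2 - sqrt(2)*x**2/8 + sqrt(2)*x**3/16 + O(x**4)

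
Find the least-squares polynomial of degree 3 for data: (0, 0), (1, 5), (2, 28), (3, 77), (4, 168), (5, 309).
-4/63 + (170/189)x + (23/9)x² + (52/27)x³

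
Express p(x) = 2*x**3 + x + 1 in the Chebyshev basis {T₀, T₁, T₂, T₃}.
T₀ + (5/2)T₁ + (1/2)T₃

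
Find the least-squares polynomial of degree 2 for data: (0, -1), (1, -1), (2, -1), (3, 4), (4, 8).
-33/35 + (-99/70)x + (13/14)x²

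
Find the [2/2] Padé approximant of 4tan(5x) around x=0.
20*x/(1 - 25*x**2/3)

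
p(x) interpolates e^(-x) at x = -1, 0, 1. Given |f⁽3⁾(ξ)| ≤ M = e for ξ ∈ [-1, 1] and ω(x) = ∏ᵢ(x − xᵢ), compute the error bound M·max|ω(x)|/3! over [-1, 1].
sqrt(3)*e/27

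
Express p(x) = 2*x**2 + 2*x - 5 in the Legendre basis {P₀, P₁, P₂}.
(-13/3)P₀ + (2)P₁ + (4/3)P₂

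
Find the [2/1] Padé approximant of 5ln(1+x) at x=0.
5*x*(x + 6)/(6*(2*x/3 + 1))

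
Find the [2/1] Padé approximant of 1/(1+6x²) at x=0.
1 - 6*x**2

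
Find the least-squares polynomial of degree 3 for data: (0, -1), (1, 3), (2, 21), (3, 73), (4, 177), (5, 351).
-58/63 + (925/378)x + (-118/63)x² + (167/54)x³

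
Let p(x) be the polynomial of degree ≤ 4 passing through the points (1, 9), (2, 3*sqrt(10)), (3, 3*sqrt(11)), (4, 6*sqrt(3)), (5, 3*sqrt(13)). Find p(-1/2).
-2079*sqrt(10)/32 - 1155*sqrt(3)/16 + 945*sqrt(13)/128 + 10395/128 + 4455*sqrt(11)/64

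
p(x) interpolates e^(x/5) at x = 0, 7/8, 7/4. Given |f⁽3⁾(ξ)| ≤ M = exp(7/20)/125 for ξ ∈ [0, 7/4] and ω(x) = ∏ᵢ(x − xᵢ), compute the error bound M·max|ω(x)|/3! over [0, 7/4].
343*sqrt(3)*exp(7/20)/1728000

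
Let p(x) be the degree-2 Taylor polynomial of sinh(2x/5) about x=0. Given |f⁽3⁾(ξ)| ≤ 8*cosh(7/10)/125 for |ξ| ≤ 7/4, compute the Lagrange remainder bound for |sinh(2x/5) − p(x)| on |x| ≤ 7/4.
343*cosh(7/10)/6000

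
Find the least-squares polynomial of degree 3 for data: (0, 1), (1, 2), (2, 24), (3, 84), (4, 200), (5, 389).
125/126 + (-2687/756)x + (61/36)x² + (157/54)x³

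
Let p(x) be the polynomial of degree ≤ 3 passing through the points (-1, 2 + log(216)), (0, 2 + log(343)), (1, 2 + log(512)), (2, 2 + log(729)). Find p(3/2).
2 + log(2304*2**(5/8)*21**(1/16)/7)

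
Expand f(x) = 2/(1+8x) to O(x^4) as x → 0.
2 - 16*x + 128*x**2 - 1024*x**3 + O(x**4)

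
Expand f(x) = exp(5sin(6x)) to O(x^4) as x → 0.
1 + 30*x + 450*x**2 + 4320*x**3 + O(x**4)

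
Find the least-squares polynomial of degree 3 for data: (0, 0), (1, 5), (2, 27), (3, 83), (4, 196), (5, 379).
5/63 + (68/27)x + (-101/126)x² + (167/54)x³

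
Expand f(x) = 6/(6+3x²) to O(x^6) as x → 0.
1 - x**2/2 + x**4/4 + O(x**6)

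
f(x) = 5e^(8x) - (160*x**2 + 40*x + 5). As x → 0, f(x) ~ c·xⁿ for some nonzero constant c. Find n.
3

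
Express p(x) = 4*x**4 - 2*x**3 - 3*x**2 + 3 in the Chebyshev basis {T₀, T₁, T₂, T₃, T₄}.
(3)T₀ + (-3/2)T₁ + (1/2)T₂ + (-1/2)T₃ + (1/2)T₄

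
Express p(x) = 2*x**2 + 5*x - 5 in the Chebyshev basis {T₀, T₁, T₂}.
(-4)T₀ + (5)T₁ + T₂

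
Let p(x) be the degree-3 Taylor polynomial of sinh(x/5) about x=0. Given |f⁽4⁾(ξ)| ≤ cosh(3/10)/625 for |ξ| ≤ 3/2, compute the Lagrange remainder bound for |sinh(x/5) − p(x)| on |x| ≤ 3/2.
27*cosh(3/10)/80000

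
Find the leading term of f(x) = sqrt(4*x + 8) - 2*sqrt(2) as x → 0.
sqrt(2)*x/2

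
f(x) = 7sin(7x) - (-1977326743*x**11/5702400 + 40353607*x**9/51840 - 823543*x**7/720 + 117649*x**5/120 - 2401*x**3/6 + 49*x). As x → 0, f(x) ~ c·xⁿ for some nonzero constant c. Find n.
13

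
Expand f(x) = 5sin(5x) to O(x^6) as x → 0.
25*x - 625*x**3/6 + 3125*x**5/24 + O(x**6)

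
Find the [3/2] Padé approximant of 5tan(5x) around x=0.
(-125*x**3/3 + 25*x)/(1 - 10*x**2)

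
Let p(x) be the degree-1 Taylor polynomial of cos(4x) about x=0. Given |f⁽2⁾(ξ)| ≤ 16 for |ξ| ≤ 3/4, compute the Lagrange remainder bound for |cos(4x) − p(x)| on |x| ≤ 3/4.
9/2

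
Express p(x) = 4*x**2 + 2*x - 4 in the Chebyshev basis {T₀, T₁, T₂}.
(-2)T₀ + (2)T₁ + (2)T₂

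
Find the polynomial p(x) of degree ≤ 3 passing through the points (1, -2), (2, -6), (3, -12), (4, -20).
-x**2 - x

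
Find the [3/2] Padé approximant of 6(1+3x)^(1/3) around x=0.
(14*x**3/5 + 126*x**2/5 + 126*x/5 + 6)/(2*x**2 + 16*x/5 + 1)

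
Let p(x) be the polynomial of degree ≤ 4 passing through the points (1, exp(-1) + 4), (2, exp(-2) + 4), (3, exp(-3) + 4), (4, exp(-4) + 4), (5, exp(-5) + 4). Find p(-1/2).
(-2772*exp(3) - 1540*e + 315 + 2970*exp(2) + 1155*exp(4) + 512*exp(5))*exp(-5)/128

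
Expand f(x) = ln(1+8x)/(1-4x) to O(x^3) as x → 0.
8*x + O(x**3)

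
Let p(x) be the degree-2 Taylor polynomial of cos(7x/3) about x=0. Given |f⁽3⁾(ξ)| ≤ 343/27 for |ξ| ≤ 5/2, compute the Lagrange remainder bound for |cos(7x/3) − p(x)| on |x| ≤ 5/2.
42875/1296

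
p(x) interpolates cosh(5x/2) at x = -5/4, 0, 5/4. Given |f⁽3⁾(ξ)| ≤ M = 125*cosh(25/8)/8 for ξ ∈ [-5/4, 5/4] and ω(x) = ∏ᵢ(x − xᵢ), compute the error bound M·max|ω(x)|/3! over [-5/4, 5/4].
15625*sqrt(3)*cosh(25/8)/13824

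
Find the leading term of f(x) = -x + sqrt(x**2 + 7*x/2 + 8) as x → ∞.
7/4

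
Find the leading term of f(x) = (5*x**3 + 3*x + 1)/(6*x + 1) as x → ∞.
5*x**2/6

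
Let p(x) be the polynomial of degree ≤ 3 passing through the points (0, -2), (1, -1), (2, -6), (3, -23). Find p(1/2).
-9/8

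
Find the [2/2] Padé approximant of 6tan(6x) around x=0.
36*x/(1 - 12*x**2)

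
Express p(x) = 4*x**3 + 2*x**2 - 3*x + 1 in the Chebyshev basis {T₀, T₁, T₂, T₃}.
(2)T₀ + T₂ + T₃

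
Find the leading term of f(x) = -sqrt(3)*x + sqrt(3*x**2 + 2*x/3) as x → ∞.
sqrt(3)/9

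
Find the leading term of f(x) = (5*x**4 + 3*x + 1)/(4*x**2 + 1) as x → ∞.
5*x**2/4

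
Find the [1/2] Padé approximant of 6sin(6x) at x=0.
36*x/(6*x**2 + 1)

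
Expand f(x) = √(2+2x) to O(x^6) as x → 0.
sqrt(2) + sqrt(2)*x/2 - sqrt(2)*x**2/8 + sqrt(2)*x**3/16 - 5*sqrt(2)*x**4/128 + 7*sqrt(2)*x**5/256 + O(x**6)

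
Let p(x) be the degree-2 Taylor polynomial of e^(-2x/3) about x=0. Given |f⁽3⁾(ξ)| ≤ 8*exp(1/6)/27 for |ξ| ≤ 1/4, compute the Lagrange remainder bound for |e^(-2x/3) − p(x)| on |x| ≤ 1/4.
exp(1/6)/1296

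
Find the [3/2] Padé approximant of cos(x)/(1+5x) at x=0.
(1475*x**3/588 - 295*x**2/588 - 5*x + 1)/(1 - 14701*x**2/588)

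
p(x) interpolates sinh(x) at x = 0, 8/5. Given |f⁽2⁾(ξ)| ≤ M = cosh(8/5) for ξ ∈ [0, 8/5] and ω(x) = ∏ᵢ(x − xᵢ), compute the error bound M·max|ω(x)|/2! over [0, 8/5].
8*cosh(8/5)/25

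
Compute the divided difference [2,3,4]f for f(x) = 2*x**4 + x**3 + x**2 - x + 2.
120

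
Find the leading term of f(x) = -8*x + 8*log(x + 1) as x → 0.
-4*x**2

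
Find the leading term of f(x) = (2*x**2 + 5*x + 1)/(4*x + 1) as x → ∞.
x/2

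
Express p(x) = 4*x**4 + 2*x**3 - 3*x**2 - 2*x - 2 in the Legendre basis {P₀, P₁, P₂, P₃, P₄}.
(-11/5)P₀ + (-4/5)P₁ + (2/7)P₂ + (4/5)P₃ + (32/35)P₄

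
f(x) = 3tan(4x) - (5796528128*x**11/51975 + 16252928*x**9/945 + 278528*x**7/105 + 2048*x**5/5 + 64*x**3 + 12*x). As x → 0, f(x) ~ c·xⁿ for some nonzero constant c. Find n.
13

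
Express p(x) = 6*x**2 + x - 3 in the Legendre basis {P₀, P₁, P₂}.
-P₀ + P₁ + (4)P₂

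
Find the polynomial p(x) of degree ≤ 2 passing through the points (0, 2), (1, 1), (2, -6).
-3*x**2 + 2*x + 2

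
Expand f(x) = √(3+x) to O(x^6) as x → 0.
sqrt(3) + sqrt(3)*x/6 - sqrt(3)*x**2/72 + sqrt(3)*x**3/432 - 5*sqrt(3)*x**4/10368 + 7*sqrt(3)*x**5/62208 + O(x**6)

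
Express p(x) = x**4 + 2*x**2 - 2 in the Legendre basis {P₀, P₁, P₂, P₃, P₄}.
(-17/15)P₀ + (40/21)P₂ + (8/35)P₄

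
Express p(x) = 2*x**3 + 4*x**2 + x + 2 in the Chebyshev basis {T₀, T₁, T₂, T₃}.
(4)T₀ + (5/2)T₁ + (2)T₂ + (1/2)T₃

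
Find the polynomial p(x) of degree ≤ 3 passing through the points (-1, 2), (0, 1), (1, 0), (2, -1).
1 - x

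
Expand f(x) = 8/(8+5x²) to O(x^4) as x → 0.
1 - 5*x**2/8 + O(x**4)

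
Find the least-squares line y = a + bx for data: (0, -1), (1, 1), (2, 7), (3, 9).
a = -7/5, b = 18/5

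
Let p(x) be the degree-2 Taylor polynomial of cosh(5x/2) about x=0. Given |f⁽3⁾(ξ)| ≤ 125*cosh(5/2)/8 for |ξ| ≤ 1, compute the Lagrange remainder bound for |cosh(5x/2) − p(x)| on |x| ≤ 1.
125*cosh(5/2)/48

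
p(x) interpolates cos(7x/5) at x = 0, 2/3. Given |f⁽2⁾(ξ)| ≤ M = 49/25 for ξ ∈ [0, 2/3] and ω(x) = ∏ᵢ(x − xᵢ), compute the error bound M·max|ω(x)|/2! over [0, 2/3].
49/450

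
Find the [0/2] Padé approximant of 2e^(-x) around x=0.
2/(x**2/2 + x + 1)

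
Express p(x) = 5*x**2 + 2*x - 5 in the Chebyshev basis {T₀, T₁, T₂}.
(-5/2)T₀ + (2)T₁ + (5/2)T₂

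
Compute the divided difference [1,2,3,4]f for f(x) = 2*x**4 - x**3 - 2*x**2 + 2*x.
19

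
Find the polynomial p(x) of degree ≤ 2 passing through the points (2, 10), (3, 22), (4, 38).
2*x**2 + 2*x - 2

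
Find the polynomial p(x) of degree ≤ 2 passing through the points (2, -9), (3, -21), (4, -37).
-2*x**2 - 2*x + 3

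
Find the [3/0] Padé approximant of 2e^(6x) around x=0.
72*x**3 + 36*x**2 + 12*x + 2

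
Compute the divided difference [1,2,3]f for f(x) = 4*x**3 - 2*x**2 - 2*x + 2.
22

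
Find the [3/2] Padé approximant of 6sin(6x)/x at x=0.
(36 - 756*x**2/5)/(9*x**2/5 + 1)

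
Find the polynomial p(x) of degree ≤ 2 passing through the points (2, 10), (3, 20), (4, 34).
2*x**2 + 2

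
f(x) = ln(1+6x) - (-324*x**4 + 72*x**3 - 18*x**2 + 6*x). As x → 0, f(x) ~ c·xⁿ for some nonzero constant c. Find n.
5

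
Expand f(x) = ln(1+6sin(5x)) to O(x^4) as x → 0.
30*x - 450*x**2 + 8875*x**3 + O(x**4)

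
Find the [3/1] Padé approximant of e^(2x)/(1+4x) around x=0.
(131*x**3/87 + 57*x**2/29 + 117*x/58 + 1)/(233*x/58 + 1)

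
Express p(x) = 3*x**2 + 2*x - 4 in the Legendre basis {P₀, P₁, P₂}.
(-3)P₀ + (2)P₁ + (2)P₂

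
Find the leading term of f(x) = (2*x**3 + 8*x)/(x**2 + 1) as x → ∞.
2*x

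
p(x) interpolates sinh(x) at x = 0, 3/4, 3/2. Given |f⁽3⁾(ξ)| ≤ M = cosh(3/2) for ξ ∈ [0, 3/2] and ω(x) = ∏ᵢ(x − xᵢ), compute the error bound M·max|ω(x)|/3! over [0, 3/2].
sqrt(3)*cosh(3/2)/64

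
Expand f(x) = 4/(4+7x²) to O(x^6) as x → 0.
1 - 7*x**2/4 + 49*x**4/16 + O(x**6)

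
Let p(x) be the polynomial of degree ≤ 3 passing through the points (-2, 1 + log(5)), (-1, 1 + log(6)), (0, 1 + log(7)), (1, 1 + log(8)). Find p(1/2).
1 + log(2**(5/8)*3**(11/16)*5**(1/16)*7**(15/16)/3)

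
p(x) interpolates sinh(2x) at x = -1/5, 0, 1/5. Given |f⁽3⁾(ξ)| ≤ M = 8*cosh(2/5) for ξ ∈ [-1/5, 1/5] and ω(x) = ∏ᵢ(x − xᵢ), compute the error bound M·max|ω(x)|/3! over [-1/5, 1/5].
8*sqrt(3)*cosh(2/5)/3375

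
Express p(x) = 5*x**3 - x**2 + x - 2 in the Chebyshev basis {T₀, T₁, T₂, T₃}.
(-5/2)T₀ + (19/4)T₁ + (-1/2)T₂ + (5/4)T₃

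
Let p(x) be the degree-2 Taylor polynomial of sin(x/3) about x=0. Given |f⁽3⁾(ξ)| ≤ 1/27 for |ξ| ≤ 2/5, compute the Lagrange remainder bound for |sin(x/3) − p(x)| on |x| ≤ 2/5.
4/10125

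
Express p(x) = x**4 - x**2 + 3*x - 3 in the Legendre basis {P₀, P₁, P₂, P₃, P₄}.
(-47/15)P₀ + (3)P₁ + (-2/21)P₂ + (8/35)P₄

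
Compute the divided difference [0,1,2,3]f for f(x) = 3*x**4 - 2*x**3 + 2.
16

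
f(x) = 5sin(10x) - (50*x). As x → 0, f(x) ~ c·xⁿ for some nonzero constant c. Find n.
3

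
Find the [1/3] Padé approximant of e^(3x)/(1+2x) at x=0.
(5*x/4 + 1)/(21*x**3/8 - 11*x**2/4 + x/4 + 1)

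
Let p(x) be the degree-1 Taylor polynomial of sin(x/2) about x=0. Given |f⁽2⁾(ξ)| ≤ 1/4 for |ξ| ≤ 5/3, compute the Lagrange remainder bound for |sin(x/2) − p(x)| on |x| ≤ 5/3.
25/72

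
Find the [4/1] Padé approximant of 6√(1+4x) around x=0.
(36*x**4/5 - 48*x**3/5 + 108*x**2/5 + 144*x/5 + 6)/(14*x/5 + 1)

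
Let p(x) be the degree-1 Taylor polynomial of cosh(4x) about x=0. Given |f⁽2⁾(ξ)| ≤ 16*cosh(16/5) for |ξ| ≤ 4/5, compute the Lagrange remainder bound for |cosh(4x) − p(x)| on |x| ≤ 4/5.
128*cosh(16/5)/25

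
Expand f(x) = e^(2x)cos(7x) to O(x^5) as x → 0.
1 + 2*x - 45*x**2/2 - 143*x**3/3 + 1241*x**4/24 + O(x**5)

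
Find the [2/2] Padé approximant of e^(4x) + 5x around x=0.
(37*x**2/9 + 26*x/3 + 1)/(-8*x**2/9 - x/3 + 1)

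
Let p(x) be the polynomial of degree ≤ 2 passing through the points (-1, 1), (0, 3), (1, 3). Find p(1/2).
13/4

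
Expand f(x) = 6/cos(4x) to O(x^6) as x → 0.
6 + 48*x**2 + 320*x**4 + O(x**6)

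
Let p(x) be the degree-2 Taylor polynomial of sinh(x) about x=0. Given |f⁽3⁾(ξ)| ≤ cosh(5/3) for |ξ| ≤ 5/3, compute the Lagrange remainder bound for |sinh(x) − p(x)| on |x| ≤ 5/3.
125*cosh(5/3)/162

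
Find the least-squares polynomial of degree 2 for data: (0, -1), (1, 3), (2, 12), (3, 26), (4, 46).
-32/35 + (79/70)x + (37/14)x²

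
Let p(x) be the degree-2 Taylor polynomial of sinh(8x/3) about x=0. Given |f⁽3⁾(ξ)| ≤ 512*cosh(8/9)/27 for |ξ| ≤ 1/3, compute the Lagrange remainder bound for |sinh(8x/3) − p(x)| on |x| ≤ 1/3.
256*cosh(8/9)/2187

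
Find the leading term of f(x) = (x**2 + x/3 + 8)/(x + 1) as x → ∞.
x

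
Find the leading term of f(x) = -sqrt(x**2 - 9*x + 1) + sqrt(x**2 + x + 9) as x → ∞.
5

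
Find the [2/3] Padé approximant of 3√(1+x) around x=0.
(21*x**2/16 + 21*x/5 + 3)/(-x**3/160 + 9*x**2/80 + 9*x/10 + 1)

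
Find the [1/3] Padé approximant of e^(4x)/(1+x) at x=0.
1/(-8*x**3/3 + 4*x**2 - 3*x + 1)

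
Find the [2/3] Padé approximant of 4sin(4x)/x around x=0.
(16 - 448*x**2/15)/(4*x**2/5 + 1)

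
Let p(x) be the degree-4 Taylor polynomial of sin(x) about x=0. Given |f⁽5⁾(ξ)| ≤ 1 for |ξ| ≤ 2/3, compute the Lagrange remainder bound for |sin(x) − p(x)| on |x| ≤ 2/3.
4/3645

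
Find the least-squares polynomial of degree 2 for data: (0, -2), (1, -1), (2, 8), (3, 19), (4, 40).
-2 + (-8/5)x + (3)x²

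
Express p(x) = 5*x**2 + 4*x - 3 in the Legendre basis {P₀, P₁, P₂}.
(-4/3)P₀ + (4)P₁ + (10/3)P₂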